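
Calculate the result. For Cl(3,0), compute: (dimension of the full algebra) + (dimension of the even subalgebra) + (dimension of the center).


n = 3 + 0 = 3
Total dim = 2^3 = 8
Even subalgebra dim = 2^2 = 4
n is odd, so center dim = 2
Sum = 8 + 4 + 2 = 14


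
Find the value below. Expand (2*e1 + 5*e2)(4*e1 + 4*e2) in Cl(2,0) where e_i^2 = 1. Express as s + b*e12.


Expand: (2*e1 + 5*e2)(4*e1 + 4*e2)
= 2*4*e1e1 + 2*4*e1e2 + 5*4*e2e1 + 5*4*e2e2
Using e1^2 = e2^2 = 1, e2e1 = -e1e2:
Scalar part s = 2*4 + 5*4 = 8 + 20 = 28
Bivector part b = 2*4 - 5*4 = 8 - 20 = -12
uv = 28 - 12*e12


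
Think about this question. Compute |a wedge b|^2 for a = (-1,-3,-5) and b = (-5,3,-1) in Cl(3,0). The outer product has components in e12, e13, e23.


a wedge b = (a1*b2 - a2*b1)*e12 + (a1*b3 - a3*b1)*e13 + (a2*b3 - a3*b2)*e23
e12 coeff: (-1)*3 - (-3)*(-5) = -3 - 15 = -18
e13 coeff: (-1)*(-1) - (-5)*(-5) = 1 - 25 = -24
e23 coeff: (-3)*(-1) - (-5)*3 = 3 - (-15) = 18
|a wedge b|^2 = (-18)^2 + (-24)^2 + 18^2
= 324 + 576 + 324
= 1224


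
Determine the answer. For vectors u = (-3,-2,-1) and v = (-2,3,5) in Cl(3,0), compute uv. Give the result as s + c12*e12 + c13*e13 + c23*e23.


In Cl(3,0): e_i^2 = 1, e_ie_j = -e_je_i for i != j.
Scalar part = u . v = (-3)*(-2) + (-2)*3 + (-1)*5
= 6 + (-6) + (-5) = -5
e12 coeff = (-3)*3 - (-2)*(-2) = -9 - 4 = -13
e13 coeff = (-3)*5 - (-1)*(-2) = -15 - 2 = -17
e23 coeff = (-2)*5 - (-1)*3 = -10 - (-3) = -7
uv = -5 - 13*e12 - 17*e13 - 7*e23


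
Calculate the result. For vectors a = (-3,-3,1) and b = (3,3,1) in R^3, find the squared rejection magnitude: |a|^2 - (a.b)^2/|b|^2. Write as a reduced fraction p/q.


|a|^2 = (-3)^2 + (-3)^2 + 1^2 = 19
|b|^2 = 3^2 + 3^2 + 1^2 = 19
a . b = (-3)*3 + (-3)*3 + 1*1 = -17
(a.b)^2 = (-17)^2 = 289
|rej|^2 = 19 - 289/19
= (361 - 289)/19
= 72/19
In lowest terms: 72/19


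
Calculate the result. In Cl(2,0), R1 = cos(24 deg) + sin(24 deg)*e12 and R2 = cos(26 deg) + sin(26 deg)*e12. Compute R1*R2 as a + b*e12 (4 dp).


Same-plane rotors commute and their half-angles add:
R1*R2 = cos(a1 + a2) + sin(a1 + a2)*e12.
a1 + a2 = 24 + 26 = 50 deg
cos(50 deg) = 0.6428
sin(50 deg) = 0.7660
R1*R2 = 0.6428 + 0.7660*e12


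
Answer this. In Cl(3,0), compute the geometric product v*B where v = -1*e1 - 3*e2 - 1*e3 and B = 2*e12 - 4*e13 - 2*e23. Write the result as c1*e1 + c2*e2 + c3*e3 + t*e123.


vB has grade-1 (vector) and grade-3 (trivector) parts: vB = (v _| B) + (v ^ B).
Vector part <vB>_1:
  e1: -v2*b12 - v3*b13 = -(-3)*(2) - (-1)*(-4) = 2
  e2: v1*b12 - v3*b23 = (-1)*(2) - (-1)*(-2) = -4
  e3: v1*b13 + v2*b23 = (-1)*(-4) + (-3)*(-2) = 10
Trivector part <vB>_3:
  e123: v1*b23 - v2*b13 + v3*b12 = (-1)*(-2) - (-3)*(-4) + (-1)*(2) = -12
vB = 2*e1 - 4*e2 + 10*e3 - 12*e123


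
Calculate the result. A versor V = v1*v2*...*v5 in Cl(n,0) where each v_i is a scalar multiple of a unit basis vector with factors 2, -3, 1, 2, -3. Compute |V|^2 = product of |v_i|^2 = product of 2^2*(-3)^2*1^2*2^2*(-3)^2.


Each vector v_i has |v_i|^2 = s_i^2
Squared scales: 2^2 = 4, (-3)^2 = 9, 1^2 = 1, 2^2 = 4, (-3)^2 = 9
|V|^2 = 4 * 9 * 1 * 4 * 9
= 1296


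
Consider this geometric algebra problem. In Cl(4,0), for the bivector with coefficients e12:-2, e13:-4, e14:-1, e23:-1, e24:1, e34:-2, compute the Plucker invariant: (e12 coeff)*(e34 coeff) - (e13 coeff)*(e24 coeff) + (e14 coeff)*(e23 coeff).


Plucker relation: af - be + cd
a*f = (-2)*(-2) = 4
b*e = (-4)*1 = -4
c*d = (-1)*(-1) = 1
af - be + cd = 4 - (-4) + 1
= 9


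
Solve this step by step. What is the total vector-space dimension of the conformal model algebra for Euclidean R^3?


The conformal model of R^3 uses Cl(4,1): the 3 Euclidean generators plus two extra orthogonal generators e+ (e+^2 = +1) and e- (e-^2 = -1), from which the null vectors e0, einf are built.
Number of generators m = 3 + 2 = 5.
dim Cl(p,q) = 2^m = 2^5 = 32


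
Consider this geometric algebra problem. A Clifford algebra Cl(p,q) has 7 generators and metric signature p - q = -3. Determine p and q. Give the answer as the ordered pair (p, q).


We need p + q = 7 and p - q = -3.
Adding: 2p = 7 + (-3) = 4, so p = 2.
Then q = 7 - 2 = 5.
(p, q) = (2, 5)


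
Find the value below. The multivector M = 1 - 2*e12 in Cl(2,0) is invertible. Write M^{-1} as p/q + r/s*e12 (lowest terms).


M = 1 - 2*e12, where e12^2 = -1.
Since M commutes with its reverse ~M = a - b*e12, M * ~M = a^2 - b^2*e12^2 = a^2 + b^2.
So M^{-1} = ~M / (a^2 + b^2) = (a - b*e12)/(a^2 + b^2).
a^2 + b^2 = 1 + 4 = 5
Scalar part = 1/5 = 1/5
Bivector coeff = 2/5 = 2/5
M^{-1} = 1/5 + 2/5*e12


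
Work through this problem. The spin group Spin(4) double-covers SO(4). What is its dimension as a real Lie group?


Spin(n) double-covers SO(n); both have Lie algebra so(n) of dimension n(n-1)/2.
n = 4
n(n-1) = 4 * 3 = 12
dim Spin(4) = 12/2 = 6


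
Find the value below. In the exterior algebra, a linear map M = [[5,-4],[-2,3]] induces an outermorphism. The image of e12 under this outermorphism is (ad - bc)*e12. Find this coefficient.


The outermorphism of a linear map f sends e1^e2 to f(e1)^f(e2).
f(e1) = 5*e1 - 2*e2
f(e2) = -4*e1 + 3*e2
f(e1) ^ f(e2) = (5*e1 - 2*e2) ^ (-4*e1 + 3*e2)
= 5*3*e12 + (-2)*(-4)*e21
= (15 - 8)*e12
= 7*e12
Coefficient = 7


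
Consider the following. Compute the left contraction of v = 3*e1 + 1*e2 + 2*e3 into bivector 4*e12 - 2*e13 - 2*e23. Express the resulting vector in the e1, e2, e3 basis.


Left contraction v _| B = <vB>_1 (grade-1 part of the geometric product vB).
Using e1_|e12 = e2, e2_|e12 = -e1, e1_|e13 = e3, e3_|e13 = -e1, e2_|e23 = e3, e3_|e23 = -e2:
e1 coeff: -v2*b12 - v3*b13 = -(1)*(4) - (2)*(-2) = 0
e2 coeff: v1*b12 - v3*b23 = (3)*(4) - (2)*(-2) = 16
e3 coeff: v1*b13 + v2*b23 = (3)*(-2) + (1)*(-2) = -8
v _| B = 0*e1 + 16*e2 - 8*e3


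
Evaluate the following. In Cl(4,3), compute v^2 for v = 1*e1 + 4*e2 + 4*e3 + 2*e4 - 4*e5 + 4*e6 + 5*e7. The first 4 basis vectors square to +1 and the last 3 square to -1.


v^2 = sum of c_i^2 * e_i^2
Positive signature terms (e_i^2 = +1): 1^2 + 4^2 + 4^2 + 2^2 = 37
Negative signature terms (e_j^2 = -1): (-4)^2 + 4^2 + 5^2 = 57
v^2 = 37 - 57 = -20


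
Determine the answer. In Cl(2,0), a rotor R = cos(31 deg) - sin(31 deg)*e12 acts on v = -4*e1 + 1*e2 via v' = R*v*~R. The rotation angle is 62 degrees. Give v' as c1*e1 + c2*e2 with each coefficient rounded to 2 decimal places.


Rotor R = cos(31deg) - sin(31deg)*e12
Rotation angle theta = 2 * 31 = 62 degrees
v' = R*v*~R rotates v by theta.
cos(62deg) = 0.4695, sin(62deg) = 0.8829
v'_1 = -4*cos(62deg) - 1*sin(62deg)
= -4*0.4695 - 1*0.8829
= -2.76
v'_2 = -4*sin(62deg) + 1*cos(62deg)
= -4*0.8829 + 1*0.4695
= -3.06
v' = -2.76*e1 - 3.06*e2


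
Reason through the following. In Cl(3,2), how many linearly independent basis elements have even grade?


Even subalgebra dimension = 2^(n-1)
n = 3 + 2 = 5
2^(5 - 1) = 2^4 = 16
Verification: sum of C(5,k) for even k = 1 + 10 + 5 = 16
Result = 16


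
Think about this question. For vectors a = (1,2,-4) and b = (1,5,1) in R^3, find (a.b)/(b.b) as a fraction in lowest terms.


Projection coefficient = (a . b) / (b . b)
a . b = 1*1 + 2*5 + (-4)*1
= 1 + 10 + (-4) = 7
b . b = 1^2 + 5^2 + 1^2
= 1 + 25 + 1 = 27
Coefficient = 7/27
In lowest terms: 7/27


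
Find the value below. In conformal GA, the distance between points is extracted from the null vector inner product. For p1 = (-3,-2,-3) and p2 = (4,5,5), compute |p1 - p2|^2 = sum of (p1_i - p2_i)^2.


p1 - p2 = (-7, -7, -8)
|p1 - p2|^2 = (-7)^2 + (-7)^2 + (-8)^2
= 49 + 49 + 64
= 162


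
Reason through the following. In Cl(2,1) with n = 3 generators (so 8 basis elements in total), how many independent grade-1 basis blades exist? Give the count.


Number of grade-k basis blades in Cl(p,q) with n = p + q is C(n, k).
n = 2 + 1 = 3
C(3, 1) = 3! / (1! * 2!)
= 6 / (1 * 2)
= 3


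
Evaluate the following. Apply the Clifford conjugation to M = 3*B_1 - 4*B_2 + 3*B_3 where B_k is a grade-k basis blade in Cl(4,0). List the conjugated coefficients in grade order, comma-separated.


Clifford conjugate sign for grade k: (-1)^(k(k+1)/2)
Grade 1: (-1)^(1*2/2) = (-1)^1 = -1, coeff 3 -> -3
Grade 2: (-1)^(2*3/2) = (-1)^3 = -1, coeff -4 -> 4
Grade 3: (-1)^(3*4/2) = (-1)^6 = 1, coeff 3 -> 3
Conjugated coefficients: -3, 4, 3


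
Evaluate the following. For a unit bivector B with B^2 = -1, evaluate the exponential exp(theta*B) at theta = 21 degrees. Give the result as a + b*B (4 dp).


For a unit bivector B with B^2 = -1, the exponential series gives
e^(theta*B) = cos(theta) + sin(theta)*B (the GA analogue of Euler's formula).
theta = 21 degrees = 0.366519 rad
cos(21 deg) = 0.9336
sin(21 deg) = 0.3584
exp(theta*B) = 0.9336 + 0.3584*B


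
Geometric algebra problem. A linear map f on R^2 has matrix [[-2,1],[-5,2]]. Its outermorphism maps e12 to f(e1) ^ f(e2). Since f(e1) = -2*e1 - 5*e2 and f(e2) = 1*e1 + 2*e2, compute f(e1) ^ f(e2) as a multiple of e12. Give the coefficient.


The outermorphism of a linear map f sends e1^e2 to f(e1)^f(e2).
f(e1) = -2*e1 - 5*e2
f(e2) = 1*e1 + 2*e2
f(e1) ^ f(e2) = (-2*e1 - 5*e2) ^ (1*e1 + 2*e2)
= (-2)*2*e12 + (-5)*1*e21
= (-4 - (-5))*e12
= 1*e12
Coefficient = 1


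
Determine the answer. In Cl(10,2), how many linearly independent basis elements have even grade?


Even subalgebra dimension = 2^(n-1)
n = 10 + 2 = 12
2^(12 - 1) = 2^11 = 2048
Verification: sum of C(12,k) for even k = 1 + 66 + 495 + 924 + 495 + 66 + 1 = 2048
Result = 2048


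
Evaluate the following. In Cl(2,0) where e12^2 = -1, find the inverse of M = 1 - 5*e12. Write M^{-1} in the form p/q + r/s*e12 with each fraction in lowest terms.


M = 1 - 5*e12, where e12^2 = -1.
Since M commutes with its reverse ~M = a - b*e12, M * ~M = a^2 - b^2*e12^2 = a^2 + b^2.
So M^{-1} = ~M / (a^2 + b^2) = (a - b*e12)/(a^2 + b^2).
a^2 + b^2 = 1 + 25 = 26
Scalar part = 1/26 = 1/26
Bivector coeff = 5/26 = 5/26
M^{-1} = 1/26 + 5/26*e12


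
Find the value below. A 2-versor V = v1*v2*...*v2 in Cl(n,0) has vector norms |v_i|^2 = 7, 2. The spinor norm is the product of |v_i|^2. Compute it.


Spinor norm N(V) = |v1|^2 * |v2|^2 * ... * |v2|^2
= 7 * 2
Running product: 7, 14
N(V) = 14


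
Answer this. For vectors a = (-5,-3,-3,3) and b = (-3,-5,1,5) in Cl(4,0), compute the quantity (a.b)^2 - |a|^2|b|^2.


a . b = (-5)*(-3) + (-3)*(-5) + (-3)*1 + 3*5
= 15 + 15 + (-3) + 15 = 42
|a|^2 = (-5)^2 + (-3)^2 + (-3)^2 + 3^2 = 52
|b|^2 = (-3)^2 + (-5)^2 + 1^2 + 5^2 = 60
(a.b)^2 = 42^2 = 1764
|a|^2 * |b|^2 = 52 * 60 = 3120
Result = 1764 - 3120 = -1356


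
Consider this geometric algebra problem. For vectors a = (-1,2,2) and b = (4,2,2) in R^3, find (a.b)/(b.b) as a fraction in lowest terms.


Projection coefficient = (a . b) / (b . b)
a . b = (-1)*4 + 2*2 + 2*2
= -4 + 4 + 4 = 4
b . b = 4^2 + 2^2 + 2^2
= 16 + 4 + 4 = 24
Coefficient = 4/24
In lowest terms: 1/6


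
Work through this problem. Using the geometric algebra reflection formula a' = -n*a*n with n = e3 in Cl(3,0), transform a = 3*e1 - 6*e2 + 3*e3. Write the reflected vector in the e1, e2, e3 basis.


Reflection formula: a' = -n*a*n, with n = e3 (unit vector, n^2 = 1).
For reflection through hyperplane perp to e3:
The component along e3 flips sign, others stay.
a = (3, -6, 3)
a' = (3, -6, -3)
a' = 3*e1 - 6*e2 - 3*e3


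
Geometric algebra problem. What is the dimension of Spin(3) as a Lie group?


Spin(n) double-covers SO(n); both have Lie algebra so(n) of dimension n(n-1)/2.
n = 3
n(n-1) = 3 * 2 = 6
dim Spin(3) = 6/2 = 3


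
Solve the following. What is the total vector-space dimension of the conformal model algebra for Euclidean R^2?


The conformal model of R^2 uses Cl(3,1): the 2 Euclidean generators plus two extra orthogonal generators e+ (e+^2 = +1) and e- (e-^2 = -1), from which the null vectors e0, einf are built.
Number of generators m = 2 + 2 = 4.
dim Cl(p,q) = 2^m = 2^4 = 16


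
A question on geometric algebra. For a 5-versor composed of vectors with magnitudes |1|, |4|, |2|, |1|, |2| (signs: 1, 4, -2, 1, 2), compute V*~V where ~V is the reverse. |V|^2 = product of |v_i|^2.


Each vector v_i has |v_i|^2 = s_i^2
Squared scales: 1^2 = 1, 4^2 = 16, (-2)^2 = 4, 1^2 = 1, 2^2 = 4
|V|^2 = 1 * 16 * 4 * 1 * 4
= 256


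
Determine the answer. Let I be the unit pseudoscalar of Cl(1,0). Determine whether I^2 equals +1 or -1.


The pseudoscalar I = e1...e_n (product of all n generators) of Cl(p,q) satisfies I^2 = (-1)^(q + n(n-1)/2).
p = 1, q = 0, n = p + q = 1
n(n-1)/2 = 1 * 0 / 2 = 0
Exponent = q + n(n-1)/2 = 0 + 0 = 0
I^2 = (-1)^0 = +1


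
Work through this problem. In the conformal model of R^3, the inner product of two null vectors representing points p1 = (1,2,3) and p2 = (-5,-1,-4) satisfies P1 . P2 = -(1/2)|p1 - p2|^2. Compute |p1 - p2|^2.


p1 - p2 = (6, 3, 7)
|p1 - p2|^2 = 6^2 + 3^2 + 7^2
= 36 + 9 + 49
= 94


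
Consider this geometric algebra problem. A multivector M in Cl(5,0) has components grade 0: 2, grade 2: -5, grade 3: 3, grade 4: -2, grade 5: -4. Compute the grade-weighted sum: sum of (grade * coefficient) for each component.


Grade-weighted sum = sum of grade_k * coefficient_k
0*2 = 0
2*(-5) = -10
3*3 = 9
4*(-2) = -8
5*(-4) = -20
Total = 0 + (-10) + 9 + (-8) + (-20) = -29


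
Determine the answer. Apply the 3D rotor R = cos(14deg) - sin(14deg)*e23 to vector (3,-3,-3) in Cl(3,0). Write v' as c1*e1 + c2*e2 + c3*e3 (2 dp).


Rotor R = cos(14deg) - sin(14deg)*e23
Rotation angle theta = 2 * 14 = 28 degrees in the e23 plane (e2 -> e3).
The component perpendicular to the plane (e1) is invariant: v'_1 = v1 = 3.00
cos(28deg) = 0.8829, sin(28deg) = 0.4695
v'_2 = v2*cos(theta) - v3*sin(theta) = -3*0.8829 - (-3)*0.4695 = -1.24
v'_3 = v2*sin(theta) + v3*cos(theta) = -3*0.4695 + (-3)*0.8829 = -4.06
v' = 3.00*e1 - 1.24*e2 - 4.06*e3


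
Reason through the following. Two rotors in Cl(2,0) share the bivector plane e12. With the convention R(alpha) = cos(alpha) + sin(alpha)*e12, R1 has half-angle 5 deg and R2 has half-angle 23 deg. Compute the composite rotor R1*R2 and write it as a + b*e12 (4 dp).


Same-plane rotors commute and their half-angles add:
R1*R2 = cos(a1 + a2) + sin(a1 + a2)*e12.
a1 + a2 = 5 + 23 = 28 deg
cos(28 deg) = 0.8829
sin(28 deg) = 0.4695
R1*R2 = 0.8829 + 0.4695*e12


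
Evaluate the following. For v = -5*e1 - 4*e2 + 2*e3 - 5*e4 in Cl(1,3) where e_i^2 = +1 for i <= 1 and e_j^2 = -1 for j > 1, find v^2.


v^2 = sum of c_i^2 * e_i^2
Positive signature terms (e_i^2 = +1): (-5)^2 = 25
Negative signature terms (e_j^2 = -1): (-4)^2 + 2^2 + (-5)^2 = 45
v^2 = 25 - 45 = -20


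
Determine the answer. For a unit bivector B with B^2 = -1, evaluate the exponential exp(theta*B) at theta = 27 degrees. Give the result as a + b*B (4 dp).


For a unit bivector B with B^2 = -1, the exponential series gives
e^(theta*B) = cos(theta) + sin(theta)*B (the GA analogue of Euler's formula).
theta = 27 degrees = 0.471239 rad
cos(27 deg) = 0.8910
sin(27 deg) = 0.4540
exp(theta*B) = 0.8910 + 0.4540*B


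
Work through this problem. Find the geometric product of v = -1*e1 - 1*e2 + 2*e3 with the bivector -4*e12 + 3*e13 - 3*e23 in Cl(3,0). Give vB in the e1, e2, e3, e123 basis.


vB has grade-1 (vector) and grade-3 (trivector) parts: vB = (v _| B) + (v ^ B).
Vector part <vB>_1:
  e1: -v2*b12 - v3*b13 = -(-1)*(-4) - (2)*(3) = -10
  e2: v1*b12 - v3*b23 = (-1)*(-4) - (2)*(-3) = 10
  e3: v1*b13 + v2*b23 = (-1)*(3) + (-1)*(-3) = 0
Trivector part <vB>_3:
  e123: v1*b23 - v2*b13 + v3*b12 = (-1)*(-3) - (-1)*(3) + (2)*(-4) = -2
vB = -10*e1 + 10*e2 + 0*e3 - 2*e123


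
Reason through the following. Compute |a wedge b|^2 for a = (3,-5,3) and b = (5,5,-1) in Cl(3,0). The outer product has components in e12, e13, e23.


a wedge b = (a1*b2 - a2*b1)*e12 + (a1*b3 - a3*b1)*e13 + (a2*b3 - a3*b2)*e23
e12 coeff: 3*5 - (-5)*5 = 15 - (-25) = 40
e13 coeff: 3*(-1) - 3*5 = -3 - 15 = -18
e23 coeff: (-5)*(-1) - 3*5 = 5 - 15 = -10
|a wedge b|^2 = 40^2 + (-18)^2 + (-10)^2
= 1600 + 324 + 100
= 2024


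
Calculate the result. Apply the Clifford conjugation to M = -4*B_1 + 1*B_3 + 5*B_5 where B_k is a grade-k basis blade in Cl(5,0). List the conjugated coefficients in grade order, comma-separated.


Clifford conjugate sign for grade k: (-1)^(k(k+1)/2)
Grade 1: (-1)^(1*2/2) = (-1)^1 = -1, coeff -4 -> 4
Grade 3: (-1)^(3*4/2) = (-1)^6 = 1, coeff 1 -> 1
Grade 5: (-1)^(5*6/2) = (-1)^15 = -1, coeff 5 -> -5
Conjugated coefficients: 4, 1, -5


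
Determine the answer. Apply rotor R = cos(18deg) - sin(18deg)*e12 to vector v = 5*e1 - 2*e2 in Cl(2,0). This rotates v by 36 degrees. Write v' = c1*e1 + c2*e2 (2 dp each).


Rotor R = cos(18deg) - sin(18deg)*e12
Rotation angle theta = 2 * 18 = 36 degrees
v' = R*v*~R rotates v by theta.
cos(36deg) = 0.8090, sin(36deg) = 0.5878
v'_1 = 5*cos(36deg) - (-2)*sin(36deg)
= 5*0.8090 - (-2)*0.5878
= 5.22
v'_2 = 5*sin(36deg) + (-2)*cos(36deg)
= 5*0.5878 + (-2)*0.8090
= 1.32
v' = 5.22*e1 + 1.32*e2


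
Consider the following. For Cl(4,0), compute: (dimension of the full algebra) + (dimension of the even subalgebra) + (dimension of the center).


n = 4 + 0 = 4
Total dim = 2^4 = 16
Even subalgebra dim = 2^3 = 8
n is even, so center dim = 1
Sum = 16 + 8 + 1 = 25


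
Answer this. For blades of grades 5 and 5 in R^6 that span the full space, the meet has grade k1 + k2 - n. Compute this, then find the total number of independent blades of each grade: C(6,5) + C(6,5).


Meet grade = grade(A) + grade(B) - n
= 5 + 5 - 6 = 4
C(6,5) = 6
C(6,5) = 6
dim_A + dim_B = 6 + 6 = 12


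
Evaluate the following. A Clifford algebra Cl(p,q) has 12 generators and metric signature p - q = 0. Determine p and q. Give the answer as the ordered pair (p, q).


We need p + q = 12 and p - q = 0.
Adding: 2p = 12 + 0 = 12, so p = 6.
Then q = 12 - 6 = 6.
(p, q) = (6, 6)


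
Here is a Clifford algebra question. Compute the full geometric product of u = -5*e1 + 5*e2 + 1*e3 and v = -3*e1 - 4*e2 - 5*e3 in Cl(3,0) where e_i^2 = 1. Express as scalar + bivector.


In Cl(3,0): e_i^2 = 1, e_ie_j = -e_je_i for i != j.
Scalar part = u . v = (-5)*(-3) + 5*(-4) + 1*(-5)
= 15 + (-20) + (-5) = -10
e12 coeff = (-5)*(-4) - 5*(-3) = 20 - (-15) = 35
e13 coeff = (-5)*(-5) - 1*(-3) = 25 - (-3) = 28
e23 coeff = 5*(-5) - 1*(-4) = -25 - (-4) = -21
uv = -10 + 35*e12 + 28*e13 - 21*e23


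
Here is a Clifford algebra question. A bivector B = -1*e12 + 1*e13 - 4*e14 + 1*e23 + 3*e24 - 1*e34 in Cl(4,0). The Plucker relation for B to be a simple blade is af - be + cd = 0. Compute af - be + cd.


Plucker relation: af - be + cd
a*f = (-1)*(-1) = 1
b*e = 1*3 = 3
c*d = (-4)*1 = -4
af - be + cd = 1 - 3 + (-4)
= -6


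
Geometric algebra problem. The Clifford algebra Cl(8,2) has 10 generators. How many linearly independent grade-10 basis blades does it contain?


Number of grade-k basis blades in Cl(p,q) with n = p + q is C(n, k).
n = 8 + 2 = 10
C(10, 10) = 10! / (10! * 0!)
= 3628800 / (3628800 * 1)
= 1


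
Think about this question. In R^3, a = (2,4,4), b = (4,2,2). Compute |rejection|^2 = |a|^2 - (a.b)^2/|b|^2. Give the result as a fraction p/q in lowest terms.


|a|^2 = 2^2 + 4^2 + 4^2 = 36
|b|^2 = 4^2 + 2^2 + 2^2 = 24
a . b = 2*4 + 4*2 + 4*2 = 24
(a.b)^2 = 24^2 = 576
|rej|^2 = 36 - 576/24
= (864 - 576)/24
= 288/24
In lowest terms: 12/1


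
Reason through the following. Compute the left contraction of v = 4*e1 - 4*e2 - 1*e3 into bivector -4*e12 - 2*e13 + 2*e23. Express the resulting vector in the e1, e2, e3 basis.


Left contraction v _| B = <vB>_1 (grade-1 part of the geometric product vB).
Using e1_|e12 = e2, e2_|e12 = -e1, e1_|e13 = e3, e3_|e13 = -e1, e2_|e23 = e3, e3_|e23 = -e2:
e1 coeff: -v2*b12 - v3*b13 = -(-4)*(-4) - (-1)*(-2) = -18
e2 coeff: v1*b12 - v3*b23 = (4)*(-4) - (-1)*(2) = -14
e3 coeff: v1*b13 + v2*b23 = (4)*(-2) + (-4)*(2) = -16
v _| B = -18*e1 - 14*e2 - 16*e3


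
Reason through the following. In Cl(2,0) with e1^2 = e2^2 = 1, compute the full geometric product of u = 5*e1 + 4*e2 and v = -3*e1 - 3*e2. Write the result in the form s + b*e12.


Expand: (5*e1 + 4*e2)(-3*e1 - 3*e2)
= 5*(-3)*e1e1 + 5*(-3)*e1e2 + 4*(-3)*e2e1 + 4*(-3)*e2e2
Using e1^2 = e2^2 = 1, e2e1 = -e1e2:
Scalar part s = 5*(-3) + 4*(-3) = -15 + (-12) = -27
Bivector part b = 5*(-3) - 4*(-3) = -15 - (-12) = -3
uv = -27 - 3*e12


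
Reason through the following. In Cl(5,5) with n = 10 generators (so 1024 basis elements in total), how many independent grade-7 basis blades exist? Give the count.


Number of grade-k basis blades in Cl(p,q) with n = p + q is C(n, k).
n = 5 + 5 = 10
C(10, 7) = 10! / (7! * 3!)
= 3628800 / (5040 * 6)
= 120


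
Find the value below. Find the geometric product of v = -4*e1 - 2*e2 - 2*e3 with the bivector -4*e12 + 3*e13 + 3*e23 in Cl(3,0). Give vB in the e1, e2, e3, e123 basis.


vB has grade-1 (vector) and grade-3 (trivector) parts: vB = (v _| B) + (v ^ B).
Vector part <vB>_1:
  e1: -v2*b12 - v3*b13 = -(-2)*(-4) - (-2)*(3) = -2
  e2: v1*b12 - v3*b23 = (-4)*(-4) - (-2)*(3) = 22
  e3: v1*b13 + v2*b23 = (-4)*(3) + (-2)*(3) = -18
Trivector part <vB>_3:
  e123: v1*b23 - v2*b13 + v3*b12 = (-4)*(3) - (-2)*(3) + (-2)*(-4) = 2
vB = -2*e1 + 22*e2 - 18*e3 + 2*e123


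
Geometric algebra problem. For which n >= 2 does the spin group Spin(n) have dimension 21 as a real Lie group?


dim Spin(n) = dim so(n) = n(n-1)/2.
Solve n(n-1)/2 = 21, i.e. n^2 - n - 42 = 0.
Discriminant = 1 + 8*21 = 169
n = (1 + sqrt(169))/2 = (1 + 13)/2 = 7


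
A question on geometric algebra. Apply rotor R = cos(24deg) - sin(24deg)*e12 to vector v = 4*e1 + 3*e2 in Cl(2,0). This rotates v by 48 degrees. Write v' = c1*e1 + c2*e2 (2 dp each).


Rotor R = cos(24deg) - sin(24deg)*e12
Rotation angle theta = 2 * 24 = 48 degrees
v' = R*v*~R rotates v by theta.
cos(48deg) = 0.6691, sin(48deg) = 0.7431
v'_1 = 4*cos(48deg) - 3*sin(48deg)
= 4*0.6691 - 3*0.7431
= 0.45
v'_2 = 4*sin(48deg) + 3*cos(48deg)
= 4*0.7431 + 3*0.6691
= 4.98
v' = 0.45*e1 + 4.98*e2


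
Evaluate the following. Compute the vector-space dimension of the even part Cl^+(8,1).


Even subalgebra dimension = 2^(n-1)
n = 8 + 1 = 9
2^(9 - 1) = 2^8 = 256
Verification: sum of C(9,k) for even k = 1 + 36 + 126 + 84 + 9 = 256
Result = 256


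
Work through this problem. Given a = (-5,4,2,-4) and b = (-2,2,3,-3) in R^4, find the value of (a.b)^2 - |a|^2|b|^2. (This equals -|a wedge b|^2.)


a . b = (-5)*(-2) + 4*2 + 2*3 + (-4)*(-3)
= 10 + 8 + 6 + 12 = 36
|a|^2 = (-5)^2 + 4^2 + 2^2 + (-4)^2 = 61
|b|^2 = (-2)^2 + 2^2 + 3^2 + (-3)^2 = 26
(a.b)^2 = 36^2 = 1296
|a|^2 * |b|^2 = 61 * 26 = 1586
Result = 1296 - 1586 = -290


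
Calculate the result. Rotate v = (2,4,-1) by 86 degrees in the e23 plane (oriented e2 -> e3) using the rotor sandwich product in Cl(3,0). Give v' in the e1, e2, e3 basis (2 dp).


Rotor R = cos(43deg) - sin(43deg)*e23
Rotation angle theta = 2 * 43 = 86 degrees in the e23 plane (e2 -> e3).
The component perpendicular to the plane (e1) is invariant: v'_1 = v1 = 2.00
cos(86deg) = 0.0698, sin(86deg) = 0.9976
v'_2 = v2*cos(theta) - v3*sin(theta) = 4*0.0698 - (-1)*0.9976 = 1.28
v'_3 = v2*sin(theta) + v3*cos(theta) = 4*0.9976 + (-1)*0.0698 = 3.92
v' = 2.00*e1 + 1.28*e2 + 3.92*e3


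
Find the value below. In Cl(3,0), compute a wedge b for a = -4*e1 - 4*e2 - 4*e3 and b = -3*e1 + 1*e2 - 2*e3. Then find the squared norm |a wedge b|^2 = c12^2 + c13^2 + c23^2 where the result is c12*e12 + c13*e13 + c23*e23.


a wedge b = (a1*b2 - a2*b1)*e12 + (a1*b3 - a3*b1)*e13 + (a2*b3 - a3*b2)*e23
e12 coeff: (-4)*1 - (-4)*(-3) = -4 - 12 = -16
e13 coeff: (-4)*(-2) - (-4)*(-3) = 8 - 12 = -4
e23 coeff: (-4)*(-2) - (-4)*1 = 8 - (-4) = 12
|a wedge b|^2 = (-16)^2 + (-4)^2 + 12^2
= 256 + 16 + 144
= 416


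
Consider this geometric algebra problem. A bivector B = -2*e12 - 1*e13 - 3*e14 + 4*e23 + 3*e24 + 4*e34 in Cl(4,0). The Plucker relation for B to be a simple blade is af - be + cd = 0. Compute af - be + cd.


Plucker relation: af - be + cd
a*f = (-2)*4 = -8
b*e = (-1)*3 = -3
c*d = (-3)*4 = -12
af - be + cd = -8 - (-3) + (-12)
= -17


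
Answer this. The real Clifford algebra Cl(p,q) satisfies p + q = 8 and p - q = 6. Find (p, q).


We need p + q = 8 and p - q = 6.
Adding: 2p = 8 + 6 = 14, so p = 7.
Then q = 8 - 7 = 1.
(p, q) = (7, 1)


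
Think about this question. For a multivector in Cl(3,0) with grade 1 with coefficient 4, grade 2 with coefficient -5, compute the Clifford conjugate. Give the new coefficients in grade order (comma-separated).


Clifford conjugate sign for grade k: (-1)^(k(k+1)/2)
Grade 1: (-1)^(1*2/2) = (-1)^1 = -1, coeff 4 -> -4
Grade 2: (-1)^(2*3/2) = (-1)^3 = -1, coeff -5 -> 5
Conjugated coefficients: -4, 5


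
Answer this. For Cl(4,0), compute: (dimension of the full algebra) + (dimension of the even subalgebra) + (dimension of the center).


n = 4 + 0 = 4
Total dim = 2^4 = 16
Even subalgebra dim = 2^3 = 8
n is even, so center dim = 1
Sum = 16 + 8 + 1 = 25


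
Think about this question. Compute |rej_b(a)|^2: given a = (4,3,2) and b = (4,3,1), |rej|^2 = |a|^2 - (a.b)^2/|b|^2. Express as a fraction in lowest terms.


|a|^2 = 4^2 + 3^2 + 2^2 = 29
|b|^2 = 4^2 + 3^2 + 1^2 = 26
a . b = 4*4 + 3*3 + 2*1 = 27
(a.b)^2 = 27^2 = 729
|rej|^2 = 29 - 729/26
= (754 - 729)/26
= 25/26
In lowest terms: 25/26


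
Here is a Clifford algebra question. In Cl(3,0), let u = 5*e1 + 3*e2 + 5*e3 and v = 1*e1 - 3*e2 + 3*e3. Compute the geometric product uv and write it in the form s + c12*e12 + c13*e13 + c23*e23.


In Cl(3,0): e_i^2 = 1, e_ie_j = -e_je_i for i != j.
Scalar part = u . v = 5*1 + 3*(-3) + 5*3
= 5 + (-9) + 15 = 11
e12 coeff = 5*(-3) - 3*1 = -15 - 3 = -18
e13 coeff = 5*3 - 5*1 = 15 - 5 = 10
e23 coeff = 3*3 - 5*(-3) = 9 - (-15) = 24
uv = 11 - 18*e12 + 10*e13 + 24*e23


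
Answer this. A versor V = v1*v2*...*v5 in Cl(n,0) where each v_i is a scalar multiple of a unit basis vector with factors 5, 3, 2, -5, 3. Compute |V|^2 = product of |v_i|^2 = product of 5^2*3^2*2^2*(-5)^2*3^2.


Each vector v_i has |v_i|^2 = s_i^2
Squared scales: 5^2 = 25, 3^2 = 9, 2^2 = 4, (-5)^2 = 25, 3^2 = 9
|V|^2 = 25 * 9 * 4 * 25 * 9
= 202500


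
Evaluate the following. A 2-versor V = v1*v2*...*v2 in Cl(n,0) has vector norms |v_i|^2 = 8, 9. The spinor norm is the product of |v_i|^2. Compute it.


Spinor norm N(V) = |v1|^2 * |v2|^2 * ... * |v2|^2
= 8 * 9
Running product: 8, 72
N(V) = 72


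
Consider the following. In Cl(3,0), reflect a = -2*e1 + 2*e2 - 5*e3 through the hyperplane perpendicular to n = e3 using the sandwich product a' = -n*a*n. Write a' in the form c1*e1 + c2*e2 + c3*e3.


Reflection formula: a' = -n*a*n, with n = e3 (unit vector, n^2 = 1).
For reflection through hyperplane perp to e3:
The component along e3 flips sign, others stay.
a = (-2, 2, -5)
a' = (-2, 2, 5)
a' = -2*e1 + 2*e2 + 5*e3


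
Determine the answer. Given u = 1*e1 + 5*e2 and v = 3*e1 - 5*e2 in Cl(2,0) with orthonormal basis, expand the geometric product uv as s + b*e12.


Expand: (1*e1 + 5*e2)(3*e1 - 5*e2)
= 1*3*e1e1 + 1*(-5)*e1e2 + 5*3*e2e1 + 5*(-5)*e2e2
Using e1^2 = e2^2 = 1, e2e1 = -e1e2:
Scalar part s = 1*3 + 5*(-5) = 3 + (-25) = -22
Bivector part b = 1*(-5) - 5*3 = -5 - 15 = -20
uv = -22 - 20*e12


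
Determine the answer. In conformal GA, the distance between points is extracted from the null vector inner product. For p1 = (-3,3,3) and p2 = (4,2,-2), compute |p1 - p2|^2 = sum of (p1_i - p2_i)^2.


p1 - p2 = (-7, 1, 5)
|p1 - p2|^2 = (-7)^2 + 1^2 + 5^2
= 49 + 1 + 25
= 75


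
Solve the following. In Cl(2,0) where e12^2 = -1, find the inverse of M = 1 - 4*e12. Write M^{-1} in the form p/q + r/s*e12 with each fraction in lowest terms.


M = 1 - 4*e12, where e12^2 = -1.
Since M commutes with its reverse ~M = a - b*e12, M * ~M = a^2 - b^2*e12^2 = a^2 + b^2.
So M^{-1} = ~M / (a^2 + b^2) = (a - b*e12)/(a^2 + b^2).
a^2 + b^2 = 1 + 16 = 17
Scalar part = 1/17 = 1/17
Bivector coeff = 4/17 = 4/17
M^{-1} = 1/17 + 4/17*e12


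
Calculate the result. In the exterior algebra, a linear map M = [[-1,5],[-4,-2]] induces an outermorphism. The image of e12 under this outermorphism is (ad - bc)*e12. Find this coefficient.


The outermorphism of a linear map f sends e1^e2 to f(e1)^f(e2).
f(e1) = -1*e1 - 4*e2
f(e2) = 5*e1 - 2*e2
f(e1) ^ f(e2) = (-1*e1 - 4*e2) ^ (5*e1 - 2*e2)
= (-1)*(-2)*e12 + (-4)*5*e21
= (2 - (-20))*e12
= 22*e12
Coefficient = 22


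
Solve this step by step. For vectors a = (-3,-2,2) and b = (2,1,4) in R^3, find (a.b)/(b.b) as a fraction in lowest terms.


Projection coefficient = (a . b) / (b . b)
a . b = (-3)*2 + (-2)*1 + 2*4
= -6 + (-2) + 8 = 0
b . b = 2^2 + 1^2 + 4^2
= 4 + 1 + 16 = 21
Coefficient = 0/21
In lowest terms: 0/1


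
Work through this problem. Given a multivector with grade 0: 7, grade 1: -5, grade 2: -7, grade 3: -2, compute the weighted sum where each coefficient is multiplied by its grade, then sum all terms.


Grade-weighted sum = sum of grade_k * coefficient_k
0*7 = 0
1*(-5) = -5
2*(-7) = -14
3*(-2) = -6
Total = 0 + (-5) + (-14) + (-6) = -25


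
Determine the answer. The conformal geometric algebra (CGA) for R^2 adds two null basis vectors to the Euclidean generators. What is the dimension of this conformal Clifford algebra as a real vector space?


The conformal model of R^2 uses Cl(3,1): the 2 Euclidean generators plus two extra orthogonal generators e+ (e+^2 = +1) and e- (e-^2 = -1), from which the null vectors e0, einf are built.
Number of generators m = 2 + 2 = 4.
dim Cl(p,q) = 2^m = 2^4 = 16


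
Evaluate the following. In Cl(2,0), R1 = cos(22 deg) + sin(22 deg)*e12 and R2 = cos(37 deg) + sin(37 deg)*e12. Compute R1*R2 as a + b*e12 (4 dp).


Same-plane rotors commute and their half-angles add:
R1*R2 = cos(a1 + a2) + sin(a1 + a2)*e12.
a1 + a2 = 22 + 37 = 59 deg
cos(59 deg) = 0.5150
sin(59 deg) = 0.8572
R1*R2 = 0.5150 + 0.8572*e12


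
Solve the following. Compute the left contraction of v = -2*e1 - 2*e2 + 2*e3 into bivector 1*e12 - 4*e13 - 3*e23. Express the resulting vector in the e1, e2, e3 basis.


Left contraction v _| B = <vB>_1 (grade-1 part of the geometric product vB).
Using e1_|e12 = e2, e2_|e12 = -e1, e1_|e13 = e3, e3_|e13 = -e1, e2_|e23 = e3, e3_|e23 = -e2:
e1 coeff: -v2*b12 - v3*b13 = -(-2)*(1) - (2)*(-4) = 10
e2 coeff: v1*b12 - v3*b23 = (-2)*(1) - (2)*(-3) = 4
e3 coeff: v1*b13 + v2*b23 = (-2)*(-4) + (-2)*(-3) = 14
v _| B = 10*e1 + 4*e2 + 14*e3


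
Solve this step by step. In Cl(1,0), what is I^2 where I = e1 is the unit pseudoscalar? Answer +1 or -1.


The pseudoscalar I = e1...e_n (product of all n generators) of Cl(p,q) satisfies I^2 = (-1)^(q + n(n-1)/2).
p = 1, q = 0, n = p + q = 1
n(n-1)/2 = 1 * 0 / 2 = 0
Exponent = q + n(n-1)/2 = 0 + 0 = 0
I^2 = (-1)^0 = +1


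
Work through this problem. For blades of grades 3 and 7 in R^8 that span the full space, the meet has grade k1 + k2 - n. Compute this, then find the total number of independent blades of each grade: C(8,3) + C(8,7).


Meet grade = grade(A) + grade(B) - n
= 3 + 7 - 8 = 2
C(8,3) = 56
C(8,7) = 8
dim_A + dim_B = 56 + 8 = 64


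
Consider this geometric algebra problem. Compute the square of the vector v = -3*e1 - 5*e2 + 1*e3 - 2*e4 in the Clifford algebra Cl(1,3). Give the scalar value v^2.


v^2 = sum of c_i^2 * e_i^2
Positive signature terms (e_i^2 = +1): (-3)^2 = 9
Negative signature terms (e_j^2 = -1): (-5)^2 + 1^2 + (-2)^2 = 30
v^2 = 9 - 30 = -21


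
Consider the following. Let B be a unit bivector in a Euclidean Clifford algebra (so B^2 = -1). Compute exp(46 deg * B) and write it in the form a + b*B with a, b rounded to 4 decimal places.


For a unit bivector B with B^2 = -1, the exponential series gives
e^(theta*B) = cos(theta) + sin(theta)*B (the GA analogue of Euler's formula).
theta = 46 degrees = 0.802851 rad
cos(46 deg) = 0.6947
sin(46 deg) = 0.7193
exp(theta*B) = 0.6947 + 0.7193*B


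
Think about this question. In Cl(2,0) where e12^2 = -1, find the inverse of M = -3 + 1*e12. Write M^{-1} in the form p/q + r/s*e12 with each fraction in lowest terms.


M = -3 + 1*e12, where e12^2 = -1.
Since M commutes with its reverse ~M = a - b*e12, M * ~M = a^2 - b^2*e12^2 = a^2 + b^2.
So M^{-1} = ~M / (a^2 + b^2) = (a - b*e12)/(a^2 + b^2).
a^2 + b^2 = 9 + 1 = 10
Scalar part = -3/10 = -3/10
Bivector coeff = -1/10 = -1/10
M^{-1} = -3/10 - 1/10*e12


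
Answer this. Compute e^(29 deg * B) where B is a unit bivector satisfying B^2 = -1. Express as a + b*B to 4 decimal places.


For a unit bivector B with B^2 = -1, the exponential series gives
e^(theta*B) = cos(theta) + sin(theta)*B (the GA analogue of Euler's formula).
theta = 29 degrees = 0.506145 rad
cos(29 deg) = 0.8746
sin(29 deg) = 0.4848
exp(theta*B) = 0.8746 + 0.4848*B


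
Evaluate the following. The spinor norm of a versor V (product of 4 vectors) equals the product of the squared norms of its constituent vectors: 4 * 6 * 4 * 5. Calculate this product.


Spinor norm N(V) = |v1|^2 * |v2|^2 * ... * |v4|^2
= 4 * 6 * 4 * 5
Running product: 4, 24, 96, 480
N(V) = 480


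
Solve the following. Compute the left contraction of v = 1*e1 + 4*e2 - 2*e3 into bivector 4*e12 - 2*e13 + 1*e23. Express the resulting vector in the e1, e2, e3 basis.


Left contraction v _| B = <vB>_1 (grade-1 part of the geometric product vB).
Using e1_|e12 = e2, e2_|e12 = -e1, e1_|e13 = e3, e3_|e13 = -e1, e2_|e23 = e3, e3_|e23 = -e2:
e1 coeff: -v2*b12 - v3*b13 = -(4)*(4) - (-2)*(-2) = -20
e2 coeff: v1*b12 - v3*b23 = (1)*(4) - (-2)*(1) = 6
e3 coeff: v1*b13 + v2*b23 = (1)*(-2) + (4)*(1) = 2
v _| B = -20*e1 + 6*e2 + 2*e3


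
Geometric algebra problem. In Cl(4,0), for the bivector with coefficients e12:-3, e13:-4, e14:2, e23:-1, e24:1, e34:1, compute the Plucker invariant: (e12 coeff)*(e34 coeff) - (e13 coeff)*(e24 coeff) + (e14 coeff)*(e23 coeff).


Plucker relation: af - be + cd
a*f = (-3)*1 = -3
b*e = (-4)*1 = -4
c*d = 2*(-1) = -2
af - be + cd = -3 - (-4) + (-2)
= -1


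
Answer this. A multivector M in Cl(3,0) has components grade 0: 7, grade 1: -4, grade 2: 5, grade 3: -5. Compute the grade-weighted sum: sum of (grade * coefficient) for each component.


Grade-weighted sum = sum of grade_k * coefficient_k
0*7 = 0
1*(-4) = -4
2*5 = 10
3*(-5) = -15
Total = 0 + (-4) + 10 + (-15) = -9


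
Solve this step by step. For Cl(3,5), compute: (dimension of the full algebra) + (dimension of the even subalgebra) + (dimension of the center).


n = 3 + 5 = 8
Total dim = 2^8 = 256
Even subalgebra dim = 2^7 = 128
n is even, so center dim = 1
Sum = 256 + 128 + 1 = 385


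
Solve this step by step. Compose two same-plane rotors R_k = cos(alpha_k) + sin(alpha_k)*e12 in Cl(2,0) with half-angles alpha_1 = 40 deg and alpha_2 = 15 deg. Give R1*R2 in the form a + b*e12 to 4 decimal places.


Same-plane rotors commute and their half-angles add:
R1*R2 = cos(a1 + a2) + sin(a1 + a2)*e12.
a1 + a2 = 40 + 15 = 55 deg
cos(55 deg) = 0.5736
sin(55 deg) = 0.8192
R1*R2 = 0.5736 + 0.8192*e12


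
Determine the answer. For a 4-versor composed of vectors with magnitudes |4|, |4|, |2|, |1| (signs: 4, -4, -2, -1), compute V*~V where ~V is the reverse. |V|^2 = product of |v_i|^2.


Each vector v_i has |v_i|^2 = s_i^2
Squared scales: 4^2 = 16, (-4)^2 = 16, (-2)^2 = 4, (-1)^2 = 1
|V|^2 = 16 * 16 * 4 * 1
= 1024


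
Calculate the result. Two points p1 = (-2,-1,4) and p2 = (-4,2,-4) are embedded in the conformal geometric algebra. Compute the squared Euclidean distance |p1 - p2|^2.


p1 - p2 = (2, -3, 8)
|p1 - p2|^2 = 2^2 + (-3)^2 + 8^2
= 4 + 9 + 64
= 77


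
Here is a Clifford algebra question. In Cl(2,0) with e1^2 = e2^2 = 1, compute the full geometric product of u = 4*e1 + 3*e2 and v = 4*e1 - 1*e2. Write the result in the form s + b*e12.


Expand: (4*e1 + 3*e2)(4*e1 - 1*e2)
= 4*4*e1e1 + 4*(-1)*e1e2 + 3*4*e2e1 + 3*(-1)*e2e2
Using e1^2 = e2^2 = 1, e2e1 = -e1e2:
Scalar part s = 4*4 + 3*(-1) = 16 + (-3) = 13
Bivector part b = 4*(-1) - 3*4 = -4 - 12 = -16
uv = 13 - 16*e12


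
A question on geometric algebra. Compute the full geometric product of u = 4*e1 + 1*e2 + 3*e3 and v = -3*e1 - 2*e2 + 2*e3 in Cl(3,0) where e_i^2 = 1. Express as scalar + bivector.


In Cl(3,0): e_i^2 = 1, e_ie_j = -e_je_i for i != j.
Scalar part = u . v = 4*(-3) + 1*(-2) + 3*2
= -12 + (-2) + 6 = -8
e12 coeff = 4*(-2) - 1*(-3) = -8 - (-3) = -5
e13 coeff = 4*2 - 3*(-3) = 8 - (-9) = 17
e23 coeff = 1*2 - 3*(-2) = 2 - (-6) = 8
uv = -8 - 5*e12 + 17*e13 + 8*e23


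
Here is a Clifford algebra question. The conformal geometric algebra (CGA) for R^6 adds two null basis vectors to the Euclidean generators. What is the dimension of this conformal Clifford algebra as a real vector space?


The conformal model of R^6 uses Cl(7,1): the 6 Euclidean generators plus two extra orthogonal generators e+ (e+^2 = +1) and e- (e-^2 = -1), from which the null vectors e0, einf are built.
Number of generators m = 6 + 2 = 8.
dim Cl(p,q) = 2^m = 2^8 = 256


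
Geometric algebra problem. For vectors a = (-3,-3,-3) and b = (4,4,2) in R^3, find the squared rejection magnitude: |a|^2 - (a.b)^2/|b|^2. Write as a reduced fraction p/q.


|a|^2 = (-3)^2 + (-3)^2 + (-3)^2 = 27
|b|^2 = 4^2 + 4^2 + 2^2 = 36
a . b = (-3)*4 + (-3)*4 + (-3)*2 = -30
(a.b)^2 = (-30)^2 = 900
|rej|^2 = 27 - 900/36
= (972 - 900)/36
= 72/36
In lowest terms: 2/1


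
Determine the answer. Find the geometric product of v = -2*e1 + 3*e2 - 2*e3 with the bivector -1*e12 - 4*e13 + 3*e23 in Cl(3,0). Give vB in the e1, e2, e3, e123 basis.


vB has grade-1 (vector) and grade-3 (trivector) parts: vB = (v _| B) + (v ^ B).
Vector part <vB>_1:
  e1: -v2*b12 - v3*b13 = -(3)*(-1) - (-2)*(-4) = -5
  e2: v1*b12 - v3*b23 = (-2)*(-1) - (-2)*(3) = 8
  e3: v1*b13 + v2*b23 = (-2)*(-4) + (3)*(3) = 17
Trivector part <vB>_3:
  e123: v1*b23 - v2*b13 + v3*b12 = (-2)*(3) - (3)*(-4) + (-2)*(-1) = 8
vB = -5*e1 + 8*e2 + 17*e3 + 8*e123


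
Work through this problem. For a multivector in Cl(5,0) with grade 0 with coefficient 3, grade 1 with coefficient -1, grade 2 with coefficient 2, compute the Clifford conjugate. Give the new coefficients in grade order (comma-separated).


Clifford conjugate sign for grade k: (-1)^(k(k+1)/2)
Grade 0: (-1)^(0*1/2) = (-1)^0 = 1, coeff 3 -> 3
Grade 1: (-1)^(1*2/2) = (-1)^1 = -1, coeff -1 -> 1
Grade 2: (-1)^(2*3/2) = (-1)^3 = -1, coeff 2 -> -2
Conjugated coefficients: 3, 1, -2


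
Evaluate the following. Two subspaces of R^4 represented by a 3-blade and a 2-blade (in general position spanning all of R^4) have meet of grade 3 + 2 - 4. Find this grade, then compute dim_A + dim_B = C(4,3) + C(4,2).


Meet grade = grade(A) + grade(B) - n
= 3 + 2 - 4 = 1
C(4,3) = 4
C(4,2) = 6
dim_A + dim_B = 4 + 6 = 10


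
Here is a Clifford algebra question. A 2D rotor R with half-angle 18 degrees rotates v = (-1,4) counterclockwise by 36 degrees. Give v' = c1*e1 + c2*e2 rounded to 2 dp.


Rotor R = cos(18deg) - sin(18deg)*e12
Rotation angle theta = 2 * 18 = 36 degrees
v' = R*v*~R rotates v by theta.
cos(36deg) = 0.8090, sin(36deg) = 0.5878
v'_1 = -1*cos(36deg) - 4*sin(36deg)
= -1*0.8090 - 4*0.5878
= -3.16
v'_2 = -1*sin(36deg) + 4*cos(36deg)
= -1*0.5878 + 4*0.8090
= 2.65
v' = -3.16*e1 + 2.65*e2


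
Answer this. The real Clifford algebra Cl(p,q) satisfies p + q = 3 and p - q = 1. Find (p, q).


We need p + q = 3 and p - q = 1.
Adding: 2p = 3 + 1 = 4, so p = 2.
Then q = 3 - 2 = 1.
(p, q) = (2, 1)


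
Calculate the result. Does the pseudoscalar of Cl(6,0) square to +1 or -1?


The pseudoscalar I = e1...e_n (product of all n generators) of Cl(p,q) satisfies I^2 = (-1)^(q + n(n-1)/2).
p = 6, q = 0, n = p + q = 6
n(n-1)/2 = 6 * 5 / 2 = 15
Exponent = q + n(n-1)/2 = 0 + 15 = 15
I^2 = (-1)^15 = -1


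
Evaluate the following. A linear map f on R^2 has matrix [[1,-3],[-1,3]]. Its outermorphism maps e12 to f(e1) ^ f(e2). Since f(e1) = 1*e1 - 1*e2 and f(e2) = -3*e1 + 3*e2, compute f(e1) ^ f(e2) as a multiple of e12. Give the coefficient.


The outermorphism of a linear map f sends e1^e2 to f(e1)^f(e2).
f(e1) = 1*e1 - 1*e2
f(e2) = -3*e1 + 3*e2
f(e1) ^ f(e2) = (1*e1 - 1*e2) ^ (-3*e1 + 3*e2)
= 1*3*e12 + (-1)*(-3)*e21
= (3 - 3)*e12
= 0*e12
Coefficient = 0
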